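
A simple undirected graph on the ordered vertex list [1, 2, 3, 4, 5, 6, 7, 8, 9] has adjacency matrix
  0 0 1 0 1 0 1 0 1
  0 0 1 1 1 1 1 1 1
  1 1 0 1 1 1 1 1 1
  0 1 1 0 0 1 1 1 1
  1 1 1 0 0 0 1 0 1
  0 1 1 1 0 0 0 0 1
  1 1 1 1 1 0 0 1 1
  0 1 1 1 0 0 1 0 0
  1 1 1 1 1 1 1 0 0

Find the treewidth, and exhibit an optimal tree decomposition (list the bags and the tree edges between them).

Treewidth 4.
One such decomposition:
Bags: B1 = {2, 3, 5, 7, 9}  B2 = {2, 3, 4, 7, 9}  B3 = {1, 3, 5, 7, 9}  B4 = {2, 3, 4, 7, 8}  B5 = {2, 3, 4, 6, 9}
Tree: B1–B2, B1–B3, B2–B4, B2–B5

The largest bag has 5 vertices, giving width 4; this decomposition certifies tw(G) ≤ 4. On the other hand G contains the 5-clique {1, 3, 5, 7, 9}. A clique must lie in a single bag of any decomposition, so no decomposition can have width below 4. Therefore the treewidth is 4.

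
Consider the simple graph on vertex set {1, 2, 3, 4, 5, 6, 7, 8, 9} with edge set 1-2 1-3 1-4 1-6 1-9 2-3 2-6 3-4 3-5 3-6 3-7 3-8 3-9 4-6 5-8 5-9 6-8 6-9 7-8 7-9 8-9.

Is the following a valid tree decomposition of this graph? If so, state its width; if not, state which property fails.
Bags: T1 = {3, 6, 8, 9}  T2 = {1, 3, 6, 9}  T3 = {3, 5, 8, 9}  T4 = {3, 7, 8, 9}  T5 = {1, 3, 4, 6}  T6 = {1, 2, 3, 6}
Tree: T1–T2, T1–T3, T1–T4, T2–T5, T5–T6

Checking the three conditions: (i) the bags cover all of {1, 2, 3, 4, 5, 6, 7, 8, 9}; (ii) for each edge, some bag contains both endpoints; (iii) the bags containing any fixed vertex form a subtree. All hold, so the decomposition is valid with width 4 − 1 = 3.

Yes; width 3.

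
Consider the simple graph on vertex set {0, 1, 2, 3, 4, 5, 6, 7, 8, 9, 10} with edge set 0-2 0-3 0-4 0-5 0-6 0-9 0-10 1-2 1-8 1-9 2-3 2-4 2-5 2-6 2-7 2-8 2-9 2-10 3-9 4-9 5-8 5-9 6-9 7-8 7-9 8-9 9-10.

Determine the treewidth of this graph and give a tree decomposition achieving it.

Treewidth 3.
One such decomposition:
Bags: B1 = {2, 5, 8, 9}  B2 = {0, 2, 5, 9}  B3 = {2, 7, 8, 9}  B4 = {0, 2, 9, 10}  B5 = {0, 2, 4, 9}  B6 = {0, 2, 3, 9}  B7 = {1, 2, 8, 9}  B8 = {0, 2, 6, 9}
Tree: B1–B2, B1–B3, B2–B4, B4–B5, B5–B6, B1–B7, B6–B8

The largest bag has 4 vertices, giving width 3; this decomposition certifies tw(G) ≤ 3. On the other hand G contains the 4-clique {0, 2, 3, 9}. A clique must lie in a single bag of any decomposition, so no decomposition can have width below 3. Combining the bounds, tw(G) = 3.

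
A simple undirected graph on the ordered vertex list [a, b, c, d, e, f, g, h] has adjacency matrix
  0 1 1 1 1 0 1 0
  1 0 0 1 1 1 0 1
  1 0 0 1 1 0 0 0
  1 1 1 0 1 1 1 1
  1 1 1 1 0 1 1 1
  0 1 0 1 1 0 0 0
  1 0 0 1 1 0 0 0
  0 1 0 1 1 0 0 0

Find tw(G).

A width-3 tree decomposition is:
Bags: B1 = {b, d, e, h}  B2 = {a, b, d, e}  B3 = {a, d, e, g}  B4 = {a, c, d, e}  B5 = {b, d, e, f}
Tree: B1–B2, B2–B3, B3–B4, B2–B5
The largest bag has 4 vertices, giving width 3; this decomposition certifies tw(G) ≤ 3. On the other hand G contains the 4-clique {a, d, e, g}. A clique must lie in a single bag of any decomposition, so no decomposition can have width below 3. Combining the bounds, tw(G) = 3.

3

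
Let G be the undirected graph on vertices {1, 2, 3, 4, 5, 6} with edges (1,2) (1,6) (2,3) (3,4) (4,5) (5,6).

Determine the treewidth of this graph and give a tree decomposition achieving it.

Each bag holds 3 vertices, so the decomposition has width 2, which upper-bounds the treewidth. For the lower bound, G contains the cycle 6–1–2–3–4–5–6, so G is not a forest; only forests have treewidth ≤ 1, hence tw(G) ≥ 2. The upper and lower bounds meet at 2, so that is the treewidth.

Treewidth 2.
Bags: B1 = {1, 2, 6}  B2 = {2, 3, 6}  B3 = {3, 4, 6}  B4 = {4, 5, 6}
Tree: B1–B2, B2–B3, B3–B4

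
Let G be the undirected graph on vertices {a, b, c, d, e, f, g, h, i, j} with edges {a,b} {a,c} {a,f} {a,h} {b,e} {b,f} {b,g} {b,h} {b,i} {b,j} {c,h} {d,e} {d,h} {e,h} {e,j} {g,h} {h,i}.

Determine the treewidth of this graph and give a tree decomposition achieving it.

Treewidth 2.
One optimal decomposition is:
Bags: B1 = {a, b, h}  B2 = {b, e, h}  B3 = {d, e, h}  B4 = {a, c, h}  B5 = {a, b, f}  B6 = {b, h, i}  B7 = {b, g, h}  B8 = {b, e, j}
Tree: B1–B2, B2–B3, B1–B4, B1–B5, B2–B6, B6–B7, B2–B8

Each bag holds 3 vertices, so the decomposition has width 2, which upper-bounds the treewidth. Conversely, {b, e, j} is a clique of size 3, and the vertices of any clique must share a bag in every tree decomposition; so some bag has ≥ 3 vertices and tw(G) ≥ 2. Combining the bounds, tw(G) = 2.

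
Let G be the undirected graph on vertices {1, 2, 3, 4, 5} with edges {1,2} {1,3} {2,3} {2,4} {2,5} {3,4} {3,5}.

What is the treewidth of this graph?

A width-2 tree decomposition is:
Bags: B1 = {1, 2, 3}  B2 = {2, 3, 4}  B3 = {2, 3, 5}
Tree: B1–B2, B1–B3
Every bag has size at most 3, so the width is 3 − 1 = 2 and tw(G) ≤ 2. Conversely, {1, 2, 3} is a clique of size 3, and the vertices of any clique must share a bag in every tree decomposition; so some bag has ≥ 3 vertices and tw(G) ≥ 2. Hence tw(G) = 2 exactly.

2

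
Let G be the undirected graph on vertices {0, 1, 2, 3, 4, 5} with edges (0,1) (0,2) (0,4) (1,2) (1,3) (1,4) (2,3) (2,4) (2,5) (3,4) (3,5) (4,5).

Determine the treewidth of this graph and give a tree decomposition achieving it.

Each bag holds 4 vertices, so the decomposition has width 3, which upper-bounds the treewidth. Conversely, {0, 1, 2, 4} is a clique of size 4, and the vertices of any clique must share a bag in every tree decomposition; so some bag has ≥ 4 vertices and tw(G) ≥ 3. The upper and lower bounds meet at 3, so that is the treewidth.

Treewidth 3.
One optimal decomposition is:
Bags: B1 = {0, 1, 2, 4}  B2 = {1, 2, 3, 4}  B3 = {2, 3, 4, 5}
Tree: B1–B2, B2–B3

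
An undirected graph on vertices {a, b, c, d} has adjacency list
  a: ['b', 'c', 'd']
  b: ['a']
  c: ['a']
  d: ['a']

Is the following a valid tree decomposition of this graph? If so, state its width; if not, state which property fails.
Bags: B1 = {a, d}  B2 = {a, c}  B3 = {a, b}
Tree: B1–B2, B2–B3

Every vertex of G appears in some bag (union = {a, b, c, d}); every edge is covered by a bag; and for each vertex v the set of bags containing v is connected in the bag tree. The decomposition is therefore valid. The largest bag has 2 vertices, so the width is 1.

Yes; width 1.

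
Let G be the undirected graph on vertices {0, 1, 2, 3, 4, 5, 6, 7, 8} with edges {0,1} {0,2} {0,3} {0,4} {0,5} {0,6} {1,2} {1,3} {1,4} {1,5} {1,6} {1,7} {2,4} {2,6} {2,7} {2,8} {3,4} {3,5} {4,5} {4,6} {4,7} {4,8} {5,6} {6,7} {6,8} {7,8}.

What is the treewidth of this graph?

4

A width-4 tree decomposition is:
Bags: B1 = {0, 1, 4, 5, 6}  B2 = {0, 1, 2, 4, 6}  B3 = {1, 2, 4, 6, 7}  B4 = {2, 4, 6, 7, 8}  B5 = {0, 1, 3, 4, 5}
Tree: B1–B2, B2–B3, B3–B4, B1–B5
Every bag has size at most 5, so the width is 5 − 1 = 4 and tw(G) ≤ 4. For the lower bound, the 5 vertices {2, 4, 6, 7, 8} are pairwise adjacent, and any tree decomposition puts a clique entirely inside one bag — forcing width ≥ 4. Combining the bounds, tw(G) = 4.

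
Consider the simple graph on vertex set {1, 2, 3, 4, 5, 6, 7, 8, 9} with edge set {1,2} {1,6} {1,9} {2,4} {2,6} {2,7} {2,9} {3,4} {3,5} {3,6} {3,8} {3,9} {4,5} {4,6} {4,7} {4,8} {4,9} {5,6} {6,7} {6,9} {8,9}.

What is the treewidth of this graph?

A width-3 tree decomposition is:
Bags: B1 = {3, 4, 6, 9}  B2 = {2, 4, 6, 9}  B3 = {1, 2, 6, 9}  B4 = {3, 4, 5, 6}  B5 = {3, 4, 8, 9}  B6 = {2, 4, 6, 7}
Tree: B1–B2, B2–B3, B1–B4, B1–B5, B2–B6
Every bag has size at most 4, so the width is 4 − 1 = 3 and tw(G) ≤ 3. Conversely, {1, 2, 6, 9} is a clique of size 4, and the vertices of any clique must share a bag in every tree decomposition; so some bag has ≥ 4 vertices and tw(G) ≥ 3. The upper and lower bounds meet at 3, so that is the treewidth.

3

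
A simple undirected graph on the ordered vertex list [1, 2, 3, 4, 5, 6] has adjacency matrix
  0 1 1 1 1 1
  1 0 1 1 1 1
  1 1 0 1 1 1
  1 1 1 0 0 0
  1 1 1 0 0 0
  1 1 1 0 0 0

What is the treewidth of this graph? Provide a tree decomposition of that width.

The largest bag has 4 vertices, giving width 3; this decomposition certifies tw(G) ≤ 3. For the lower bound, the 4 vertices {1, 2, 3, 4} are pairwise adjacent, and any tree decomposition puts a clique entirely inside one bag — forcing width ≥ 3. Therefore the treewidth is 3.

Treewidth 3.
One such decomposition:
Bags: B1 = {1, 2, 3, 4}  B2 = {1, 2, 3, 5}  B3 = {1, 2, 3, 6}
Tree: B1–B2, B1–B3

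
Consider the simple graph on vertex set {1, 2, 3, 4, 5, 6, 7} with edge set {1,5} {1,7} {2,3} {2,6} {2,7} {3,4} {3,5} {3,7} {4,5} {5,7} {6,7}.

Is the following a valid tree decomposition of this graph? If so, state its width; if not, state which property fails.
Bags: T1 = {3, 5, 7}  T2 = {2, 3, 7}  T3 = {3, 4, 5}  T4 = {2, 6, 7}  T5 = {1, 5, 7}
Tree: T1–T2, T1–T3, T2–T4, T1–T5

Yes; width 2.

Checking the three conditions: (i) the bags cover all of {1, 2, 3, 4, 5, 6, 7}; (ii) for each edge, some bag contains both endpoints; (iii) the bags containing any fixed vertex form a subtree. All hold, so the decomposition is valid with width 3 − 1 = 2.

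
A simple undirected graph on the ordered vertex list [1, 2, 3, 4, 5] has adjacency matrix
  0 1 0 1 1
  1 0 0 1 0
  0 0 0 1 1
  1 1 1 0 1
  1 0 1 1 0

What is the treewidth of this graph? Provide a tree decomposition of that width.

Treewidth 2.
Bags: B1 = {1, 2, 4}  B2 = {1, 4, 5}  B3 = {3, 4, 5}
Tree: B1–B2, B2–B3

Every bag has size at most 3, so the width is 3 − 1 = 2 and tw(G) ≤ 2. Conversely, {1, 2, 4} is a clique of size 3, and the vertices of any clique must share a bag in every tree decomposition; so some bag has ≥ 3 vertices and tw(G) ≥ 2. The upper and lower bounds meet at 2, so that is the treewidth.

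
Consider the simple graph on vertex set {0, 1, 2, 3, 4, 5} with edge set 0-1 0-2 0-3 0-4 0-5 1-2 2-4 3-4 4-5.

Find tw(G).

A width-2 tree decomposition is:
Bags: B1 = {0, 2, 4}  B2 = {0, 3, 4}  B3 = {0, 4, 5}  B4 = {0, 1, 2}
Tree: B1–B2, B1–B3, B1–B4
Each bag holds 3 vertices, so the decomposition has width 2, which upper-bounds the treewidth. For the lower bound, the 3 vertices {0, 1, 2} are pairwise adjacent, and any tree decomposition puts a clique entirely inside one bag — forcing width ≥ 2. Combining the bounds, tw(G) = 2.

2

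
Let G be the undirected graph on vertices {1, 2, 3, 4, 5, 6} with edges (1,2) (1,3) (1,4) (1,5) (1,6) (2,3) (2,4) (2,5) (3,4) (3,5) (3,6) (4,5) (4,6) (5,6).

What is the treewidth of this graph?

4

A width-4 tree decomposition is:
Bags: B1 = {1, 3, 4, 5, 6}  B2 = {1, 2, 3, 4, 5}
Tree: B1–B2
Each bag holds 5 vertices, so the decomposition has width 4, which upper-bounds the treewidth. On the other hand G contains the 5-clique {1, 2, 3, 4, 5}. A clique must lie in a single bag of any decomposition, so no decomposition can have width below 4. Hence tw(G) = 4 exactly.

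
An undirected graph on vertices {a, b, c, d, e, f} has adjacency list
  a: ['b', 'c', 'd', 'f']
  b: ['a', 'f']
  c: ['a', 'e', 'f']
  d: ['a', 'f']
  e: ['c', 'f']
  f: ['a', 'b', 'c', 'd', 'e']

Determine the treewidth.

2

A width-2 tree decomposition is:
Bags: B1 = {a, c, f}  B2 = {a, d, f}  B3 = {a, b, f}  B4 = {c, e, f}
Tree: B1–B2, B1–B3, B1–B4
The largest bag has 3 vertices, giving width 2; this decomposition certifies tw(G) ≤ 2. For the lower bound, the 3 vertices {c, e, f} are pairwise adjacent, and any tree decomposition puts a clique entirely inside one bag — forcing width ≥ 2. Combining the bounds, tw(G) = 2.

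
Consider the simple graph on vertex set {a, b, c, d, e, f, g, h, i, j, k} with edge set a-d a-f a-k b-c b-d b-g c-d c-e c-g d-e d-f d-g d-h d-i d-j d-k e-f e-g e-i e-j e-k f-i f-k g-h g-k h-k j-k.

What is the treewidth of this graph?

A width-3 tree decomposition is:
Bags: B1 = {d, e, g, k}  B2 = {d, e, f, k}  B3 = {d, e, f, i}  B4 = {d, e, j, k}  B5 = {c, d, e, g}  B6 = {d, g, h, k}  B7 = {a, d, f, k}  B8 = {b, c, d, g}
Tree: B1–B2, B2–B3, B1–B4, B1–B5, B1–B6, B2–B7, B5–B8
Every bag has size at most 4, so the width is 4 − 1 = 3 and tw(G) ≤ 3. For the lower bound, the 4 vertices {c, d, e, g} are pairwise adjacent, and any tree decomposition puts a clique entirely inside one bag — forcing width ≥ 3. Combining the bounds, tw(G) = 3.

3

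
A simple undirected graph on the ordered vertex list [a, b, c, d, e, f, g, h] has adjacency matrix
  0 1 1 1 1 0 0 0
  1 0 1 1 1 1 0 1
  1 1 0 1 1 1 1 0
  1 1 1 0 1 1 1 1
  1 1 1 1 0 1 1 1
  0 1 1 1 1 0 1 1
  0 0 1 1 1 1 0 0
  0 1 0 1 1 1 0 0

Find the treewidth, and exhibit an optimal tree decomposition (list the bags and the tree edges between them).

Treewidth 4.
One such decomposition:
Bags: B1 = {b, d, e, f, h}  B2 = {b, c, d, e, f}  B3 = {c, d, e, f, g}  B4 = {a, b, c, d, e}
Tree: B1–B2, B2–B3, B2–B4

Each bag holds 5 vertices, so the decomposition has width 4, which upper-bounds the treewidth. For the lower bound, the 5 vertices {a, b, c, d, e} are pairwise adjacent, and any tree decomposition puts a clique entirely inside one bag — forcing width ≥ 4. Combining the bounds, tw(G) = 4.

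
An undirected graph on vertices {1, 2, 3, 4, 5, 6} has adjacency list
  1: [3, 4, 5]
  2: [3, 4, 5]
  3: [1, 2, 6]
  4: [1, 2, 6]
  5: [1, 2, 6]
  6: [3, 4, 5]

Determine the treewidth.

A width-3 tree decomposition is:
Bags: B1 = {2, 3, 4, 5}  B2 = {3, 4, 5, 6}  B3 = {1, 3, 4, 5}
Tree: B1–B2, B2–B3
The largest bag has 4 vertices, giving width 3; this decomposition certifies tw(G) ≤ 3. For the lower bound: the 4 vertex sets {2,3}, {5,6}, {4}, {1} are disjoint, each induces a connected subgraph, and every pair is joined by at least one edge of G. Contracting each set to a single vertex therefore yields K_{4} as a minor, and since treewidth is minor-monotone, tw(G) ≥ tw(K_{4}) = 3. Hence tw(G) = 3 exactly.

3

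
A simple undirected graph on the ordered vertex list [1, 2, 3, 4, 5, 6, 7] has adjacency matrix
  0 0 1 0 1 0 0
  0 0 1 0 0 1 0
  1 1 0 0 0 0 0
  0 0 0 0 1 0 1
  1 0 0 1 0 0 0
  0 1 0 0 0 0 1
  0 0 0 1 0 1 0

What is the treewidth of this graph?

2

A width-2 tree decomposition is:
Bags: B1 = {4, 6, 7}  B2 = {2, 4, 6}  B3 = {2, 3, 4}  B4 = {1, 3, 4}  B5 = {1, 4, 5}
Tree: B1–B2, B2–B3, B3–B4, B4–B5
Each bag holds 3 vertices, so the decomposition has width 2, which upper-bounds the treewidth. Since 4–7–6–2–3–1–5–4 is a cycle in G, G is not acyclic. Forests are exactly the graphs of treewidth ≤ 1, so tw(G) ≥ 2. Combining the bounds, tw(G) = 2.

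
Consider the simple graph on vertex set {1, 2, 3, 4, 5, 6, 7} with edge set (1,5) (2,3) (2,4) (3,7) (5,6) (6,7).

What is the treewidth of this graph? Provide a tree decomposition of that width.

Each bag holds 2 vertices, so the decomposition has width 1, which upper-bounds the treewidth. G has an edge, so its treewidth is at least 1. Combining the bounds, tw(G) = 1.

Treewidth 1.
One such decomposition:
Bags: B1 = {2, 4}  B2 = {2, 3}  B3 = {3, 7}  B4 = {6, 7}  B5 = {5, 6}  B6 = {1, 5}
Tree: B1–B2, B2–B3, B3–B4, B4–B5, B5–B6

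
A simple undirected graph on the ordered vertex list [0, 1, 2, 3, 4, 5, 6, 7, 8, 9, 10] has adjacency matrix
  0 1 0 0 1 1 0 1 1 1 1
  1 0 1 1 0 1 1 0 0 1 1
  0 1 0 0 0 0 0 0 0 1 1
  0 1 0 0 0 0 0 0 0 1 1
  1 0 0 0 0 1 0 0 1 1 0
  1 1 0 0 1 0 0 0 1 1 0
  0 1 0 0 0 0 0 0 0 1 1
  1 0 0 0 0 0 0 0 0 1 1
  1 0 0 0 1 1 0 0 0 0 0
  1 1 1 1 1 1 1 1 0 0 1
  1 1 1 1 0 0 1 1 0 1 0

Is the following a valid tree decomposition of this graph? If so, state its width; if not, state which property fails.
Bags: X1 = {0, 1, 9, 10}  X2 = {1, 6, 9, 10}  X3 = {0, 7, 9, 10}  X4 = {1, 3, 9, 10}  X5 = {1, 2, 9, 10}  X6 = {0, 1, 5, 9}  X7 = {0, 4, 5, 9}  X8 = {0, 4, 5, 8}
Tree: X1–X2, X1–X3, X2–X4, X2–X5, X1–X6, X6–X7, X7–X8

Yes; width 3.

Every vertex of G appears in some bag (union = {0, 1, 2, 3, 4, 5, 6, 7, 8, 9, 10}); every edge is covered by a bag; and for each vertex v the set of bags containing v is connected in the bag tree. The decomposition is therefore valid. The largest bag has 4 vertices, so the width is 3.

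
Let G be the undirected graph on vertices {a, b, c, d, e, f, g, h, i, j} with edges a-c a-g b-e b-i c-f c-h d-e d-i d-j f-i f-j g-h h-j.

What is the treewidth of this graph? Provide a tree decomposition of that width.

Each bag holds 3 vertices, so the decomposition has width 2, which upper-bounds the treewidth. For the lower bound, G contains the cycle e–b–i–d–e, so G is not a forest; only forests have treewidth ≤ 1, hence tw(G) ≥ 2. Combining the bounds, tw(G) = 2.

Treewidth 2.
Bags: B1 = {b, d, e}  B2 = {b, d, i}  B3 = {d, i, j}  B4 = {f, i, j}  B5 = {f, h, j}  B6 = {c, f, h}  B7 = {c, g, h}  B8 = {a, c, g}
Tree: B1–B2, B2–B3, B3–B4, B4–B5, B5–B6, B6–B7, B7–B8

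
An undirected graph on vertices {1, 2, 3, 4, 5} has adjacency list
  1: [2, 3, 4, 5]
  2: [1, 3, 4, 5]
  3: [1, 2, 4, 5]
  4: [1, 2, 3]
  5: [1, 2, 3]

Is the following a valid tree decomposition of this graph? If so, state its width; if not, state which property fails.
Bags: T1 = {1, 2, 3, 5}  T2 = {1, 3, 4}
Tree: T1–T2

A tree decomposition must satisfy three properties: every vertex lies in some bag; for every edge, both endpoints lie together in some bag; and for every vertex, the bags containing it form a connected subtree. Here edge (2,4) lies in no bag, so the decomposition is invalid.

No — edge (2,4) lies in no bag.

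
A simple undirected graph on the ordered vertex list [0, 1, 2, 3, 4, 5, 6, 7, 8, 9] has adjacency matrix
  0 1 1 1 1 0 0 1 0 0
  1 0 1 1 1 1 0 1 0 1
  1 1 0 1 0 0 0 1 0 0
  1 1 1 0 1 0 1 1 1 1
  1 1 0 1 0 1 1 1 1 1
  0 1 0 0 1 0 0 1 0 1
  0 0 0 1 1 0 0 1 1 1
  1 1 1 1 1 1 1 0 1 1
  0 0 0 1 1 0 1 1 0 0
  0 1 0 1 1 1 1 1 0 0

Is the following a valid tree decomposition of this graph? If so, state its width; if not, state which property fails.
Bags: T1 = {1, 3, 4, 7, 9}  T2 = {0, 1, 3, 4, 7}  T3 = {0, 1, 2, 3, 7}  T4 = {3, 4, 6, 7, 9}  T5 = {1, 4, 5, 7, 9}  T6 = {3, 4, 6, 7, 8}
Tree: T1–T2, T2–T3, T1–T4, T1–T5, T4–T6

Vertex coverage: the bags together contain {0, 1, 2, 3, 4, 5, 6, 7, 8, 9}, the full vertex set. Edge coverage: each edge of G has both endpoints in at least one bag. Running intersection: for every vertex, the bags containing it form a connected subtree. All three properties hold, so this is a valid tree decomposition of width max|bag| − 1 = 4, and hence tw(G) ≤ 4.

Yes; width 4.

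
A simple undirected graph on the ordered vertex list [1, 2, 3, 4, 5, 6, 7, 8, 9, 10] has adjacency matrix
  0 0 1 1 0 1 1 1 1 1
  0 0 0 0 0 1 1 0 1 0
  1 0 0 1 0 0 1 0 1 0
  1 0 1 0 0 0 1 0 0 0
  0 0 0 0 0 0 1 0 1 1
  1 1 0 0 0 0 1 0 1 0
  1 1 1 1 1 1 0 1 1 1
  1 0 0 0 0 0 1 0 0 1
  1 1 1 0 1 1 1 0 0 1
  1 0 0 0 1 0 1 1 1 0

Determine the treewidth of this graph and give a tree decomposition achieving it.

Treewidth 3.
One such decomposition:
Bags: B1 = {1, 7, 9, 10}  B2 = {1, 6, 7, 9}  B3 = {1, 7, 8, 10}  B4 = {1, 3, 7, 9}  B5 = {5, 7, 9, 10}  B6 = {1, 3, 4, 7}  B7 = {2, 6, 7, 9}
Tree: B1–B2, B1–B3, B2–B4, B1–B5, B4–B6, B2–B7

The largest bag has 4 vertices, giving width 3; this decomposition certifies tw(G) ≤ 3. On the other hand G contains the 4-clique {1, 7, 8, 10}. A clique must lie in a single bag of any decomposition, so no decomposition can have width below 3. The upper and lower bounds meet at 3, so that is the treewidth.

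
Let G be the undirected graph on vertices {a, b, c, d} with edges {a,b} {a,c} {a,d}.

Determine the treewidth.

1

A width-1 tree decomposition is:
Bags: B1 = {a, b}  B2 = {a, d}  B3 = {a, c}
Tree: B1–B2, B2–B3
The largest bag has 2 vertices, giving width 1; this decomposition certifies tw(G) ≤ 1. Any graph with an edge has treewidth ≥ 1, and G has the edge b–a. Combining the bounds, tw(G) = 1.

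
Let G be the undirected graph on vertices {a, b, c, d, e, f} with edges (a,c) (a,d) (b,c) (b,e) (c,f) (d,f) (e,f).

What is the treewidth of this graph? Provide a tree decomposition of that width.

Treewidth 2.
One such decomposition:
Bags: B1 = {a, c, d}  B2 = {c, d, f}  B3 = {b, c, f}  B4 = {b, e, f}
Tree: B1–B2, B2–B3, B3–B4

The largest bag has 3 vertices, giving width 2; this decomposition certifies tw(G) ≤ 2. For the lower bound, G contains the cycle a–d–f–c–a, so G is not a forest; only forests have treewidth ≤ 1, hence tw(G) ≥ 2. The upper and lower bounds meet at 2, so that is the treewidth.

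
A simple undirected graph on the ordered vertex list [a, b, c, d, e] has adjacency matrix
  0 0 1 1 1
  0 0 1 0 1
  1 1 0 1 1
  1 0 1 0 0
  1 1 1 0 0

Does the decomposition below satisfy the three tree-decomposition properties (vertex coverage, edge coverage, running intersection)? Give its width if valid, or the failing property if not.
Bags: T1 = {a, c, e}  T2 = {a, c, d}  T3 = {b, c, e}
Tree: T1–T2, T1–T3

Yes; width 2.

Checking the three conditions: (i) the bags cover all of {a, b, c, d, e}; (ii) for each edge, some bag contains both endpoints; (iii) the bags containing any fixed vertex form a subtree. All hold, so the decomposition is valid with width 3 − 1 = 2.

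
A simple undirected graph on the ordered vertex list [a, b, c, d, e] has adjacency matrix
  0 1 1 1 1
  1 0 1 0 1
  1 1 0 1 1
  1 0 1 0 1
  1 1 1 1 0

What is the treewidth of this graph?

A width-3 tree decomposition is:
Bags: B1 = {a, c, d, e}  B2 = {a, b, c, e}
Tree: B1–B2
Every bag has size at most 4, so the width is 4 − 1 = 3 and tw(G) ≤ 3. On the other hand G contains the 4-clique {a, c, d, e}. A clique must lie in a single bag of any decomposition, so no decomposition can have width below 3. Therefore the treewidth is 3.

3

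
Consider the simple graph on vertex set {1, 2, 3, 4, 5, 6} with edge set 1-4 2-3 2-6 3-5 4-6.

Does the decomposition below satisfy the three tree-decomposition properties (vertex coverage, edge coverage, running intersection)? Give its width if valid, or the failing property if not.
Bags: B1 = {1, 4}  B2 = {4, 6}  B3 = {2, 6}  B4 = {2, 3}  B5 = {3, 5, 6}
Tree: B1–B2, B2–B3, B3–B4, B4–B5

No — bags containing vertex 6 are not connected in the tree.

A tree decomposition must satisfy three properties: every vertex lies in some bag; for every edge, both endpoints lie together in some bag; and for every vertex, the bags containing it form a connected subtree. Here bags containing vertex 6 are not connected in the tree, so the decomposition is invalid.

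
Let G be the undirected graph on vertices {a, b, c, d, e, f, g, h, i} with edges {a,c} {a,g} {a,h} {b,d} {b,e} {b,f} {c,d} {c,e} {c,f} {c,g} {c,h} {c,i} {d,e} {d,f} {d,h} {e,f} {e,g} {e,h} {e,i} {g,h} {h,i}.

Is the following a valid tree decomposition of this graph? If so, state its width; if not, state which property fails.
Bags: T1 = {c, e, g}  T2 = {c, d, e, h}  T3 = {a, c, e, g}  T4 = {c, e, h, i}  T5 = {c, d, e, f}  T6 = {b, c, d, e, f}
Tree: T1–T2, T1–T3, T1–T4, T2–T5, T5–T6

A tree decomposition must satisfy three properties: every vertex lies in some bag; for every edge, both endpoints lie together in some bag; and for every vertex, the bags containing it form a connected subtree. Here edge (h,g) lies in no bag, so the decomposition is invalid.

No — edge (h,g) lies in no bag.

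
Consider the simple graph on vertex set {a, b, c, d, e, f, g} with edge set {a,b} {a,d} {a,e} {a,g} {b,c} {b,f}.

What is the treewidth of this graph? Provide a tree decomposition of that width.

Every bag has size at most 2, so the width is 2 − 1 = 1 and tw(G) ≤ 1. G has an edge, so its treewidth is at least 1. Therefore the treewidth is 1.

Treewidth 1.
Bags: B1 = {a, b}  B2 = {b, c}  B3 = {b, f}  B4 = {a, e}  B5 = {a, g}  B6 = {a, d}
Tree: B1–B2, B2–B3, B1–B4, B1–B5, B4–B6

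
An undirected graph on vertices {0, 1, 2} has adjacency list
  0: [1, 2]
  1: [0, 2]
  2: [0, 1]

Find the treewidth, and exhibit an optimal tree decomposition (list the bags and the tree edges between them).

A single bag containing all 3 vertices is trivially a valid decomposition of width 2. On the other hand G contains the 3-clique {0, 1, 2}. A clique must lie in a single bag of any decomposition, so no decomposition can have width below 2. Therefore the treewidth is 2.

Treewidth 2.
One such decomposition:
Bags: B1 = {0, 1, 2}
Tree: (single bag)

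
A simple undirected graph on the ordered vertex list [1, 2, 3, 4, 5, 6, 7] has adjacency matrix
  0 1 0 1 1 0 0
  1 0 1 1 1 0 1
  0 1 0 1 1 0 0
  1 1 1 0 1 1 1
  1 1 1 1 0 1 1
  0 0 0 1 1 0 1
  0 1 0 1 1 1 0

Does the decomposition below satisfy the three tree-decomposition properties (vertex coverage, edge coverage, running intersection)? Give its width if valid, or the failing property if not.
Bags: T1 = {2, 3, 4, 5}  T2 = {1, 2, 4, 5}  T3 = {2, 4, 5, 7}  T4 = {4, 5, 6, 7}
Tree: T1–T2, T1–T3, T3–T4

Yes; width 3.

Every vertex of G appears in some bag (union = {1, 2, 3, 4, 5, 6, 7}); every edge is covered by a bag; and for each vertex v the set of bags containing v is connected in the bag tree. The decomposition is therefore valid. The largest bag has 4 vertices, so the width is 3.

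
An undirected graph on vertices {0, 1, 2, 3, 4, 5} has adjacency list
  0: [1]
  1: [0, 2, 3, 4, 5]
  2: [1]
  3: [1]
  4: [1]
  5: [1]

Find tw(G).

1

A width-1 tree decomposition is:
Bags: B1 = {1, 4}  B2 = {1, 3}  B3 = {1, 5}  B4 = {1, 2}  B5 = {0, 1}
Tree: B1–B2, B2–B3, B1–B4, B2–B5
Every bag has size at most 2, so the width is 2 − 1 = 1 and tw(G) ≤ 1. G has an edge, so its treewidth is at least 1. Hence tw(G) = 1 exactly.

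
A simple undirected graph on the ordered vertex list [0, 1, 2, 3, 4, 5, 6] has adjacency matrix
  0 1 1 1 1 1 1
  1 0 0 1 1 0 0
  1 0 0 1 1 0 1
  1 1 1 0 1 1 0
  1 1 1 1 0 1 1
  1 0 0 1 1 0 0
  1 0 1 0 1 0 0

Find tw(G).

3

A width-3 tree decomposition is:
Bags: B1 = {0, 1, 3, 4}  B2 = {0, 2, 3, 4}  B3 = {0, 3, 4, 5}  B4 = {0, 2, 4, 6}
Tree: B1–B2, B2–B3, B2–B4
The largest bag has 4 vertices, giving width 3; this decomposition certifies tw(G) ≤ 3. Conversely, {0, 1, 3, 4} is a clique of size 4, and the vertices of any clique must share a bag in every tree decomposition; so some bag has ≥ 4 vertices and tw(G) ≥ 3. Combining the bounds, tw(G) = 3.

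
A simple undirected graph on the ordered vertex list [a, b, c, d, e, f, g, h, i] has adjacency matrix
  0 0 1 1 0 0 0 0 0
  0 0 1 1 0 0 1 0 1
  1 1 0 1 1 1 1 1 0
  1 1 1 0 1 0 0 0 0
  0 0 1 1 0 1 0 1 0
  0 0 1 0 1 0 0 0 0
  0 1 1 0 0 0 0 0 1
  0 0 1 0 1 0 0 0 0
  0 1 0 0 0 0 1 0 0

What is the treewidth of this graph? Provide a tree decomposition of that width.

Every bag has size at most 3, so the width is 3 − 1 = 2 and tw(G) ≤ 2. On the other hand G contains the 3-clique {c, d, e}. A clique must lie in a single bag of any decomposition, so no decomposition can have width below 2. The upper and lower bounds meet at 2, so that is the treewidth.

Treewidth 2.
Bags: B1 = {b, c, g}  B2 = {b, c, d}  B3 = {a, c, d}  B4 = {c, d, e}  B5 = {b, g, i}  B6 = {c, e, f}  B7 = {c, e, h}
Tree: B1–B2, B2–B3, B2–B4, B1–B5, B4–B6, B6–B7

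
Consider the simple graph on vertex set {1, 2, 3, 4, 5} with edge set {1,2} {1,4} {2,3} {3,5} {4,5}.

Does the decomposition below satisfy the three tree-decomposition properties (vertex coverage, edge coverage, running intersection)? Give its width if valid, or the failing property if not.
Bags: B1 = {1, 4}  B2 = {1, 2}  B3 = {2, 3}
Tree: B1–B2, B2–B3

No — vertex 5 appears in no bag.

A tree decomposition must satisfy three properties: every vertex lies in some bag; for every edge, both endpoints lie together in some bag; and for every vertex, the bags containing it form a connected subtree. Here vertex 5 appears in no bag, so the decomposition is invalid.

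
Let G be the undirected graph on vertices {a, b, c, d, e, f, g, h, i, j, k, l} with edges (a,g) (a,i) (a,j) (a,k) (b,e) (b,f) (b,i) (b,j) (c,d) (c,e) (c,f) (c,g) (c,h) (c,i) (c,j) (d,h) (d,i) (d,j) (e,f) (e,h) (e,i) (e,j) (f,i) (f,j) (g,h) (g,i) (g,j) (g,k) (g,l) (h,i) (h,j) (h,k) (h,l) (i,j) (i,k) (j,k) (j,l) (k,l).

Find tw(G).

4

A width-4 tree decomposition is:
Bags: B1 = {g, h, i, j, k}  B2 = {c, g, h, i, j}  B3 = {c, d, h, i, j}  B4 = {c, e, h, i, j}  B5 = {c, e, f, i, j}  B6 = {a, g, i, j, k}  B7 = {g, h, j, k, l}  B8 = {b, e, f, i, j}
Tree: B1–B2, B2–B3, B2–B4, B4–B5, B1–B6, B1–B7, B5–B8
The largest bag has 5 vertices, giving width 4; this decomposition certifies tw(G) ≤ 4. For the lower bound, the 5 vertices {g, h, j, k, l} are pairwise adjacent, and any tree decomposition puts a clique entirely inside one bag — forcing width ≥ 4. Therefore the treewidth is 4.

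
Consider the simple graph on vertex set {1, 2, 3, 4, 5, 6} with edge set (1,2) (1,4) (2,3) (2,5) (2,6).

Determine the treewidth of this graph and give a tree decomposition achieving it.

Treewidth 1.
Bags: B1 = {1, 2}  B2 = {2, 6}  B3 = {1, 4}  B4 = {2, 3}  B5 = {2, 5}
Tree: B1–B2, B1–B3, B1–B4, B1–B5

The largest bag has 2 vertices, giving width 1; this decomposition certifies tw(G) ≤ 1. Any graph with an edge has treewidth ≥ 1, and G has the edge 2–1. The upper and lower bounds meet at 1, so that is the treewidth.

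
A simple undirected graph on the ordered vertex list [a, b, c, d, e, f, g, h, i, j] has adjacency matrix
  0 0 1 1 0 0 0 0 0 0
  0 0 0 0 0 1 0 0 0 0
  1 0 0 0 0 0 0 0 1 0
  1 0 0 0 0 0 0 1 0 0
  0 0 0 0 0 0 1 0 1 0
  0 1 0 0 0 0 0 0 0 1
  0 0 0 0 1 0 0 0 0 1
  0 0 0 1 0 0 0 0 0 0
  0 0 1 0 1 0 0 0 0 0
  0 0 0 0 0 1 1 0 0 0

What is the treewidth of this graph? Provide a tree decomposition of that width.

Treewidth 1.
One such decomposition:
Bags: B1 = {d, h}  B2 = {a, d}  B3 = {a, c}  B4 = {c, i}  B5 = {e, i}  B6 = {e, g}  B7 = {g, j}  B8 = {f, j}  B9 = {b, f}
Tree: B1–B2, B2–B3, B3–B4, B4–B5, B5–B6, B6–B7, B7–B8, B8–B9

Each bag holds 2 vertices, so the decomposition has width 1, which upper-bounds the treewidth. Any graph with an edge has treewidth ≥ 1, and G has the edge h–d. Therefore the treewidth is 1.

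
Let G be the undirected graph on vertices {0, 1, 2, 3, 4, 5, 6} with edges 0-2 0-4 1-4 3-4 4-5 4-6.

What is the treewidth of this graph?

1

A width-1 tree decomposition is:
Bags: B1 = {0, 4}  B2 = {3, 4}  B3 = {0, 2}  B4 = {4, 5}  B5 = {1, 4}  B6 = {4, 6}
Tree: B1–B2, B1–B3, B2–B4, B2–B5, B5–B6
The largest bag has 2 vertices, giving width 1; this decomposition certifies tw(G) ≤ 1. Since G has at least one edge (e.g. 4–0), it is not an edgeless graph, so tw(G) ≥ 1. Combining the bounds, tw(G) = 1.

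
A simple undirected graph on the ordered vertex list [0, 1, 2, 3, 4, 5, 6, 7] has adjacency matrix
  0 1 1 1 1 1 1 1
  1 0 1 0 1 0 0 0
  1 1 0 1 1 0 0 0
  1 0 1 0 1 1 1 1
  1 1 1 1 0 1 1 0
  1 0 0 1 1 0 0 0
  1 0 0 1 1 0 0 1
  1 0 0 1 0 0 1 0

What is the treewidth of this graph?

A width-3 tree decomposition is:
Bags: B1 = {0, 3, 4, 5}  B2 = {0, 2, 3, 4}  B3 = {0, 3, 4, 6}  B4 = {0, 3, 6, 7}  B5 = {0, 1, 2, 4}
Tree: B1–B2, B2–B3, B3–B4, B2–B5
Each bag holds 4 vertices, so the decomposition has width 3, which upper-bounds the treewidth. On the other hand G contains the 4-clique {0, 1, 2, 4}. A clique must lie in a single bag of any decomposition, so no decomposition can have width below 3. The upper and lower bounds meet at 3, so that is the treewidth.

3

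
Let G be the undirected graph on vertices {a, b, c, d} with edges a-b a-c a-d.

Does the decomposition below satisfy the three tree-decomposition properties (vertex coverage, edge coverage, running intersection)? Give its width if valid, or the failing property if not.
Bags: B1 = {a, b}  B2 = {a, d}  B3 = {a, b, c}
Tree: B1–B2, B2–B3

A tree decomposition must satisfy three properties: every vertex lies in some bag; for every edge, both endpoints lie together in some bag; and for every vertex, the bags containing it form a connected subtree. Here bags containing vertex b are not connected in the tree, so the decomposition is invalid.

No — bags containing vertex b are not connected in the tree.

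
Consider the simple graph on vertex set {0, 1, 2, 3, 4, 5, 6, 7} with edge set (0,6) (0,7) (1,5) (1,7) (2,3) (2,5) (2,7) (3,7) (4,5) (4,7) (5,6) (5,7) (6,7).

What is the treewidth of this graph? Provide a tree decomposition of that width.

Treewidth 2.
Bags: B1 = {2, 5, 7}  B2 = {1, 5, 7}  B3 = {4, 5, 7}  B4 = {5, 6, 7}  B5 = {0, 6, 7}  B6 = {2, 3, 7}
Tree: B1–B2, B1–B3, B1–B4, B4–B5, B1–B6

The largest bag has 3 vertices, giving width 2; this decomposition certifies tw(G) ≤ 2. On the other hand G contains the 3-clique {0, 6, 7}. A clique must lie in a single bag of any decomposition, so no decomposition can have width below 2. Combining the bounds, tw(G) = 2.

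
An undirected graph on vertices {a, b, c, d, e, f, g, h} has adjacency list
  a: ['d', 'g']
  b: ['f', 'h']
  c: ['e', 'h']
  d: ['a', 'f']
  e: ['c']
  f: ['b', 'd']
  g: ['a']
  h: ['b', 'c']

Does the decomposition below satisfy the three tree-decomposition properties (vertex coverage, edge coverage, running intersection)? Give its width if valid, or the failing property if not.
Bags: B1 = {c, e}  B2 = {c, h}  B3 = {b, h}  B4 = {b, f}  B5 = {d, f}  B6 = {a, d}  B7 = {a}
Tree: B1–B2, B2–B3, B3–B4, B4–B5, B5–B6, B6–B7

No — vertex g appears in no bag.

A tree decomposition must satisfy three properties: every vertex lies in some bag; for every edge, both endpoints lie together in some bag; and for every vertex, the bags containing it form a connected subtree. Here vertex g appears in no bag, so the decomposition is invalid.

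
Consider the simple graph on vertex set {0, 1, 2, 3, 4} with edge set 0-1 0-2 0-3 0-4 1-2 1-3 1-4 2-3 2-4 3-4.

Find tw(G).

4

A width-4 tree decomposition is:
Bags: B1 = {0, 1, 2, 3, 4}
Tree: (single bag)
With just one bag of size 5, the width is 5 − 1 = 4, so tw(G) ≤ 4. On the other hand G contains the 5-clique {0, 1, 2, 3, 4}. A clique must lie in a single bag of any decomposition, so no decomposition can have width below 4. Hence tw(G) = 4 exactly.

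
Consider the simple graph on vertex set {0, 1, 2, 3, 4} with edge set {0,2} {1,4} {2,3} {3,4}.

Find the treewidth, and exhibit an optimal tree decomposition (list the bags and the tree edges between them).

Every bag has size at most 2, so the width is 2 − 1 = 1 and tw(G) ≤ 1. Any graph with an edge has treewidth ≥ 1, and G has the edge 1–4. Combining the bounds, tw(G) = 1.

Treewidth 1.
One optimal decomposition is:
Bags: B1 = {1, 4}  B2 = {3, 4}  B3 = {2, 3}  B4 = {0, 2}
Tree: B1–B2, B2–B3, B3–B4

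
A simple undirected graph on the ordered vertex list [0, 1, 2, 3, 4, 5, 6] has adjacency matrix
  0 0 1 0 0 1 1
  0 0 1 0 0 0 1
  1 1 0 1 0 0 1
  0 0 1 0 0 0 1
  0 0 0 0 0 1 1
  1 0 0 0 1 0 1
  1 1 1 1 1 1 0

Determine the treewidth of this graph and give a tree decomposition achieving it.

Treewidth 2.
One such decomposition:
Bags: B1 = {1, 2, 6}  B2 = {2, 3, 6}  B3 = {0, 2, 6}  B4 = {0, 5, 6}  B5 = {4, 5, 6}
Tree: B1–B2, B2–B3, B3–B4, B4–B5

Each bag holds 3 vertices, so the decomposition has width 2, which upper-bounds the treewidth. On the other hand G contains the 3-clique {0, 2, 6}. A clique must lie in a single bag of any decomposition, so no decomposition can have width below 2. Combining the bounds, tw(G) = 2.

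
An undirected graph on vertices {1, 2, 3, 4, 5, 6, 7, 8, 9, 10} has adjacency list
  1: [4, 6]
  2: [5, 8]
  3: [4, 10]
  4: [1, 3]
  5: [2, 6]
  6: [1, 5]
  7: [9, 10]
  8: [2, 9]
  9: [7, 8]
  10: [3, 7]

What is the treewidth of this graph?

A width-2 tree decomposition is:
Bags: B1 = {1, 5, 6}  B2 = {1, 2, 5}  B3 = {1, 2, 8}  B4 = {1, 8, 9}  B5 = {1, 7, 9}  B6 = {1, 7, 10}  B7 = {1, 3, 10}  B8 = {1, 3, 4}
Tree: B1–B2, B2–B3, B3–B4, B4–B5, B5–B6, B6–B7, B7–B8
Each bag holds 3 vertices, so the decomposition has width 2, which upper-bounds the treewidth. Since 1–6–5–2–8–9–7–10–3–4–1 is a cycle in G, G is not acyclic. Forests are exactly the graphs of treewidth ≤ 1, so tw(G) ≥ 2. The upper and lower bounds meet at 2, so that is the treewidth.

2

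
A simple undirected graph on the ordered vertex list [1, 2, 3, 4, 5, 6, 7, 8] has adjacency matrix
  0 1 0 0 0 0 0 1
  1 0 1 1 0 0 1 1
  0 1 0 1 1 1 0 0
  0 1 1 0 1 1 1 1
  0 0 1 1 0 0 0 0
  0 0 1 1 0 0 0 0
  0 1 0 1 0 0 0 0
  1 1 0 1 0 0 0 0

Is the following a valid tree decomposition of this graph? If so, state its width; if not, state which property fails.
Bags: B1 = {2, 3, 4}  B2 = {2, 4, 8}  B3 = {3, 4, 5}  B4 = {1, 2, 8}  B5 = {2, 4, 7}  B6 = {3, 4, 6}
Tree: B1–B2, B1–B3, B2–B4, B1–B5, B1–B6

Yes; width 2.

Every vertex of G appears in some bag (union = {1, 2, 3, 4, 5, 6, 7, 8}); every edge is covered by a bag; and for each vertex v the set of bags containing v is connected in the bag tree. The decomposition is therefore valid. The largest bag has 3 vertices, so the width is 2.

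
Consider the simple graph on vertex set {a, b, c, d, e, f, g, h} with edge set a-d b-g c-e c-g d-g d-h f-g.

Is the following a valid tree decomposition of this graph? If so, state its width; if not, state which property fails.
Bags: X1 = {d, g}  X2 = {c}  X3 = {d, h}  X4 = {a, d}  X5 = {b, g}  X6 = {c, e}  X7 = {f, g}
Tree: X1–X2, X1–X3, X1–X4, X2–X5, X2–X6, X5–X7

A tree decomposition must satisfy three properties: every vertex lies in some bag; for every edge, both endpoints lie together in some bag; and for every vertex, the bags containing it form a connected subtree. Here edge (g,c) lies in no bag, so the decomposition is invalid.

No — edge (g,c) lies in no bag.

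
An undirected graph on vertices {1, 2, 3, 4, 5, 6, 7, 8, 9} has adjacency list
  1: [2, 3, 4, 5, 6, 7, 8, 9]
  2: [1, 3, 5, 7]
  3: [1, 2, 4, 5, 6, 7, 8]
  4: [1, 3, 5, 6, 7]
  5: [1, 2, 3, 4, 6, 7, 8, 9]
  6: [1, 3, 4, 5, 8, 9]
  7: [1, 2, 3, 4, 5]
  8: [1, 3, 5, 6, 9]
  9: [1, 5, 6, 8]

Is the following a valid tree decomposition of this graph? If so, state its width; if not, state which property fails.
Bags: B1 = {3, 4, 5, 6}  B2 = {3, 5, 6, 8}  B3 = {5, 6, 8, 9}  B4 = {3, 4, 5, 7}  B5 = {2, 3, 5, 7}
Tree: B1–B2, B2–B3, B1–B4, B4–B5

No — vertex 1 appears in no bag.

A tree decomposition must satisfy three properties: every vertex lies in some bag; for every edge, both endpoints lie together in some bag; and for every vertex, the bags containing it form a connected subtree. Here vertex 1 appears in no bag, so the decomposition is invalid.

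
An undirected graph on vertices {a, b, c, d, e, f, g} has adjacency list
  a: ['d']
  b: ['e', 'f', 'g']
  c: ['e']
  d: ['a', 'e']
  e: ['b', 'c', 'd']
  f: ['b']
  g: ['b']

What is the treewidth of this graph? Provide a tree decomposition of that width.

Each bag holds 2 vertices, so the decomposition has width 1, which upper-bounds the treewidth. Since G has at least one edge (e.g. e–b), it is not an edgeless graph, so tw(G) ≥ 1. Therefore the treewidth is 1.

Treewidth 1.
One such decomposition:
Bags: B1 = {b, e}  B2 = {d, e}  B3 = {b, g}  B4 = {b, f}  B5 = {c, e}  B6 = {a, d}
Tree: B1–B2, B1–B3, B3–B4, B2–B5, B2–B6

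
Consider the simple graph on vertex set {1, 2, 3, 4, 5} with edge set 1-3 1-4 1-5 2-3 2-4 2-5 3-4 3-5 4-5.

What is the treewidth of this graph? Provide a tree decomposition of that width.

The largest bag has 4 vertices, giving width 3; this decomposition certifies tw(G) ≤ 3. For the lower bound, the 4 vertices {1, 3, 4, 5} are pairwise adjacent, and any tree decomposition puts a clique entirely inside one bag — forcing width ≥ 3. The upper and lower bounds meet at 3, so that is the treewidth.

Treewidth 3.
One optimal decomposition is:
Bags: B1 = {2, 3, 4, 5}  B2 = {1, 3, 4, 5}
Tree: B1–B2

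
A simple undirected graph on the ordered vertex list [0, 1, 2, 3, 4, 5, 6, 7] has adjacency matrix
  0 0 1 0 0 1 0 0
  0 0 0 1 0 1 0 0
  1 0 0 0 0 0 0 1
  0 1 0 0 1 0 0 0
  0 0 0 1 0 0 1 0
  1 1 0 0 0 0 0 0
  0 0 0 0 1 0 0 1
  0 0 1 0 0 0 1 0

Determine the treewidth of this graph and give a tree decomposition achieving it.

Treewidth 2.
One optimal decomposition is:
Bags: B1 = {2, 6, 7}  B2 = {2, 4, 6}  B3 = {2, 3, 4}  B4 = {1, 2, 3}  B5 = {1, 2, 5}  B6 = {0, 2, 5}
Tree: B1–B2, B2–B3, B3–B4, B4–B5, B5–B6

Each bag holds 3 vertices, so the decomposition has width 2, which upper-bounds the treewidth. Since 2–7–6–4–3–1–5–0–2 is a cycle in G, G is not acyclic. Forests are exactly the graphs of treewidth ≤ 1, so tw(G) ≥ 2. Hence tw(G) = 2 exactly.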